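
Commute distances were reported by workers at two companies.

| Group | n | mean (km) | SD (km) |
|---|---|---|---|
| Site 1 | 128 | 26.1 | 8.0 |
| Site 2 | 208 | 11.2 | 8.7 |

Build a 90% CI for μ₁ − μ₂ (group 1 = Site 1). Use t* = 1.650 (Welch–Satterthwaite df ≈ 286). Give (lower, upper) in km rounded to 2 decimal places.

SE₁ = s₁/√n₁ = 8.0/√128 = 0.7071; SE₂ = 8.7/√208 = 0.6032.
Independent samples, unequal variances: SE_diff = √(SE₁² + SE₂²) = √(0.49999041 + 0.36385024) = 0.9294.
t* = 1.650, so margin of error = 1.650 × 0.9294 = 1.5335.
Difference in means = 26.1 − 11.2 = 14.9000.
14.9000 ± 1.5335 → (13.37, 16.43).

(13.37, 16.43)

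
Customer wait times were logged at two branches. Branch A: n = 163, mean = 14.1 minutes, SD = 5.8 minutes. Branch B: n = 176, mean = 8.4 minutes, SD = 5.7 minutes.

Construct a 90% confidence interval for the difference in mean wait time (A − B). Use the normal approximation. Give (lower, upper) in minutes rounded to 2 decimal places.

Standard errors of each mean: 5.8/√163 = 0.4543 and 5.7/√176 = 0.4297.
SE(x̄₁ − x̄₂) = √(0.4543² + 0.4297²) = 0.6253 for independent samples with unequal variances.
With z* = 1.645, the margin is 1.645 × 0.6253 = 1.0286.
x̄₁ − x̄₂ = 14.1 − 8.4 = 5.7000; the interval is 5.7000 ± 1.0286 = (4.67, 6.73).

(4.67, 6.73)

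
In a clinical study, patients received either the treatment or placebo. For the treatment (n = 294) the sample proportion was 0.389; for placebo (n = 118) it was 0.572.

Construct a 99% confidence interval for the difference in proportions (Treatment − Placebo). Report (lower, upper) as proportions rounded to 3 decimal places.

(-0.321, -0.045)

The two standard errors are √(0.3890×0.6110/294) = 0.02843 and √(0.5720×0.4280/118) = 0.04555.
Because the samples are independent, SE_diff = √(0.02843² + 0.04555²) = 0.05369.
Using z* = 2.576 for 99%, ME = 2.576 × 0.05369 = 0.13831.
p̂₁ − p̂₂ = -0.1830; interval -0.1830 ± 0.13831 gives (-0.321, -0.045).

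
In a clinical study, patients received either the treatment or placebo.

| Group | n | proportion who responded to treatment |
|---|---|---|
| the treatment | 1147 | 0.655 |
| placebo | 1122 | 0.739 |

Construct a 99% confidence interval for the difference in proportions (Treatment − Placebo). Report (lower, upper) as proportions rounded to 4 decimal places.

(-0.1335, -0.0345)

Each SE is √(p̂(1−p̂)/n): √(0.6550·0.3450/1147) = 0.01404 and √(0.7390·0.2610/1122) = 0.01311.
SE(p̂₁ − p̂₂) = √(SE₁² + SE₂²) = √(0.0001971216 + 0.0001718721) = 0.01921, since the two samples are independent.
At 99% confidence z* = 2.576; margin = 2.576 × 0.01921 = 0.04948.
The difference is 0.6550 − 0.7390 = -0.0840, so the interval is -0.0840 ± 0.04948 = (-0.1335, -0.0345).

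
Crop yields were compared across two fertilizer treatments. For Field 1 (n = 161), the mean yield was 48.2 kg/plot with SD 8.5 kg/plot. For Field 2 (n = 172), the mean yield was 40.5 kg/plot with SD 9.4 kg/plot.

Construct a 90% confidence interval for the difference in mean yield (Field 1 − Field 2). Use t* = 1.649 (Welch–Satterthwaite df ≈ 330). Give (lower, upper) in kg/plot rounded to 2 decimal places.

(6.08, 9.32)

Per-group SEs: s₁/√n₁ = 8.5/√161 = 0.6699, s₂/√n₂ = 9.4/√172 = 0.7167.
Unpooled SE of the difference: √(0.44876601 + 0.51365889) = 0.9810.
Margin of error = t* · SE = 1.649 × 0.9810 = 1.6177.
x̄₁ − x̄₂ = 48.2 − 40.5 = 7.7000.
CI: 7.7000 ± 1.6177 = (6.08, 9.32).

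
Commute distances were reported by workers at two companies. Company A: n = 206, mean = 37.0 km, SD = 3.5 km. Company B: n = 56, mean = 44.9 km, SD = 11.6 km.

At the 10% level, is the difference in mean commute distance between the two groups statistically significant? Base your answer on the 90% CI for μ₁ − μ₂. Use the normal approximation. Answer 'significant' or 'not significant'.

significant

SE₁ = s₁/√n₁ = 3.5/√206 = 0.2439; SE₂ = 11.6/√56 = 1.5501.
Independent samples, unequal variances: SE_diff = √(SE₁² + SE₂²) = √(0.05948721 + 2.40281001) = 1.5692.
z* = 1.645, so margin of error = 1.645 × 1.5692 = 2.5813.
Difference in means = 37.0 − 44.9 = -7.9000.
-7.9000 ± 2.5813 → (-10.4813, -5.3187).
The interval (-10.4813, -5.3187) does not contain 0, so the difference is significant.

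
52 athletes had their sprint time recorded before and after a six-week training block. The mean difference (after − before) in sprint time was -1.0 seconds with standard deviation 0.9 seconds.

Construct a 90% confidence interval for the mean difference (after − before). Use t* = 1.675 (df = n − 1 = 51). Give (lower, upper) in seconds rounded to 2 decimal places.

Paired design: SE = s_d/√n = 0.9/√52 = 0.1248.
t* = 1.675; margin of error = 1.675 × 0.1248 = 0.2090.
-1.0 ± 0.2090 → (-1.21, -0.79).

(-1.21, -0.79)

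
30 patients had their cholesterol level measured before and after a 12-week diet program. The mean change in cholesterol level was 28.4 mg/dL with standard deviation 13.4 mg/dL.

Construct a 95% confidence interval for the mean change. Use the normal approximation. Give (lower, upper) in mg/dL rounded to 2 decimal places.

Paired design: SE = s_d/√n = 13.4/√30 = 2.4465.
z* = 1.960; margin of error = 1.960 × 2.4465 = 4.7951.
28.4 ± 4.7951 → (23.60, 33.20).

(23.60, 33.20)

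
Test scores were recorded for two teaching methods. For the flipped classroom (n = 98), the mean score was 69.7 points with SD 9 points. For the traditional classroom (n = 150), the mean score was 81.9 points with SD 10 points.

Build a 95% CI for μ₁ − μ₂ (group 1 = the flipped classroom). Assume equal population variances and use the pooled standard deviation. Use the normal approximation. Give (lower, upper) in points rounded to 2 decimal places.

Pooled variance s_p² = [97·9² + 149·10²] / (98+150−2) = 92.5081, so s_p = 9.6181.
SE_diff = s_p·√(1/n₁ + 1/n₂) = 9.6181·√(1/98 + 1/150) = 1.2493.
z* = 1.960; margin = 1.960 × 1.2493 = 2.4486.
Difference = 69.7 − 81.9 = -12.2000.
-12.2000 ± 2.4486 → (-14.65, -9.75).

(-14.65, -9.75)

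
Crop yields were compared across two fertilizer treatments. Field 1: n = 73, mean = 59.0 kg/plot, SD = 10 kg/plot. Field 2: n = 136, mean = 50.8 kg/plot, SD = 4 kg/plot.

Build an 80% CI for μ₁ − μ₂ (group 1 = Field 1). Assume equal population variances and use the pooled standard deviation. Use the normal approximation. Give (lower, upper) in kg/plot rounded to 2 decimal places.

(6.95, 9.45)

s_p = √[((n₁−1)s₁² + (n₂−1)s₂²)/(n₁+n₂−2)] = √[(72·10² + 135·4²)/207] = 6.7244.
SE = 6.7244·√(1/73 + 1/136) = 0.9757.
With z* = 1.282, margin = 1.282 × 0.9757 = 1.2508.
x̄₁ − x̄₂ = 59.0 − 50.8 = 8.2000; interval 8.2000 ± 1.2508 = (6.95, 9.45).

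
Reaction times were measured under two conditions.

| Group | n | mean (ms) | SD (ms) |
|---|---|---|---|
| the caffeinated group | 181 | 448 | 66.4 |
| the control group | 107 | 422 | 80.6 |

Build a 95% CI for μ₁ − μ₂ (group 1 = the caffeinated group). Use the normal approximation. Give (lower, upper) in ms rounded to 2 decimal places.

(7.92, 44.08)

Standard errors of each mean: 66.4/√181 = 4.9355 and 80.6/√107 = 7.7919.
SE(x̄₁ − x̄₂) = √(4.9355² + 7.7919²) = 9.2235 for independent samples with unequal variances.
With z* = 1.960, the margin is 1.960 × 9.2235 = 18.0781.
x̄₁ − x̄₂ = 448 − 422 = 26.0000; the interval is 26.0000 ± 18.0781 = (7.92, 44.08).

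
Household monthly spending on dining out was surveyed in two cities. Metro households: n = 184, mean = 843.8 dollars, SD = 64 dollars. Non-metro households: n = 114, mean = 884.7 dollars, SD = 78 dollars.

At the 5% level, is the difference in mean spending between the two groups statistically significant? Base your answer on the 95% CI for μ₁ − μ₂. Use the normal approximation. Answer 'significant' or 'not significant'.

SE₁ = s₁/√n₁ = 64/√184 = 4.7181; SE₂ = 78/√114 = 7.3054.
Independent samples, unequal variances: SE_diff = √(SE₁² + SE₂²) = √(22.26046761 + 53.36886916) = 8.6965.
z* = 1.960, so margin of error = 1.960 × 8.6965 = 17.0451.
Difference in means = 843.8 − 884.7 = -40.9000.
-40.9000 ± 17.0451 → (-57.9451, -23.8549).
The interval (-57.9451, -23.8549) does not contain 0, so the difference is significant.

significant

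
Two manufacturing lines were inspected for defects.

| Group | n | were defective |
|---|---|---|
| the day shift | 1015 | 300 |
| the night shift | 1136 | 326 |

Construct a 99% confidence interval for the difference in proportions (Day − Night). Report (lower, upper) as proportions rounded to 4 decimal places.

First, p̂₁ = 300/1015 = 0.2956; p̂₂ = 326/1136 = 0.2870.
The two standard errors are √(0.2956×0.7044/1015) = 0.01432 and √(0.2870×0.7130/1136) = 0.01342.
Because the samples are independent, SE_diff = √(0.01432² + 0.01342²) = 0.01963.
Using z* = 2.576 for 99%, ME = 2.576 × 0.01963 = 0.05057.
p̂₁ − p̂₂ = 0.0086; interval 0.0086 ± 0.05057 gives (-0.0420, 0.0592).

(-0.0420, 0.0592)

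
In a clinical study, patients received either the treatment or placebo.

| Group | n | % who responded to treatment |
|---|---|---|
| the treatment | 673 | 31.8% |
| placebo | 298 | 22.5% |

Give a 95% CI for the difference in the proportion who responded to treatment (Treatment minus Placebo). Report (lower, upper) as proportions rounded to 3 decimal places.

(0.034, 0.152)

The two standard errors are √(0.3180×0.6820/673) = 0.01795 and √(0.2250×0.7750/298) = 0.02419.
Because the samples are independent, SE_diff = √(0.01795² + 0.02419²) = 0.03012.
Using z* = 1.960 for 95%, ME = 1.960 × 0.03012 = 0.05904.
p̂₁ − p̂₂ = 0.0930; interval 0.0930 ± 0.05904 gives (0.034, 0.152).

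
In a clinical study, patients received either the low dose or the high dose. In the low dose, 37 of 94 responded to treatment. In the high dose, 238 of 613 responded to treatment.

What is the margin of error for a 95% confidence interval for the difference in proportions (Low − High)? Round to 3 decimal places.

0.106

First, p̂₁ = 37/94 = 0.3936; p̂₂ = 238/613 = 0.3883.
The two standard errors are √(0.3936×0.6064/94) = 0.05039 and √(0.3883×0.6117/613) = 0.01968.
Because the samples are independent, SE_diff = √(0.05039² + 0.01968²) = 0.05410.
Using z* = 1.960 for 95%, ME = 1.960 × 0.05410 = 0.10604.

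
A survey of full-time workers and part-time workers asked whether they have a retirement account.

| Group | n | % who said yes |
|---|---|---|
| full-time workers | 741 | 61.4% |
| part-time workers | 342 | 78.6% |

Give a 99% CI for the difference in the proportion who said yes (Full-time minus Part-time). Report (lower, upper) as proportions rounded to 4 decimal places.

SE₁ = √(p̂₁(1−p̂₁)/n₁) = √(0.6140·0.3860/741) = 0.01788; SE₂ = √(0.7860·0.2140/342) = 0.02218.
Independent samples: SE of the difference = √(SE₁² + SE₂²) = √(0.0003196944 + 0.0004919524) = 0.02849.
z* for 99% confidence is 2.576, so the margin of error is 2.576 × 0.02849 = 0.07339.
Point estimate p̂₁ − p̂₂ = 0.6140 − 0.7860 = -0.1720.
-0.1720 ± 0.07339 → (-0.2454, -0.0986).

(-0.2454, -0.0986)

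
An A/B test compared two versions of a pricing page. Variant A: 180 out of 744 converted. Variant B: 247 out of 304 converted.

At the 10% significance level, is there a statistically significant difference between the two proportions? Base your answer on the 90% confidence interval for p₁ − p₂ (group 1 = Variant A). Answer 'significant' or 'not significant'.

Sample proportions: 180/744 = 0.2419, 247/304 = 0.8125.
Each SE is √(p̂(1−p̂)/n): √(0.2419·0.7581/744) = 0.01570 and √(0.8125·0.1875/304) = 0.02239.
SE(p̂₁ − p̂₂) = √(SE₁² + SE₂²) = √(0.00024649 + 0.0005013121) = 0.02735, since the two samples are independent.
At 90% confidence z* = 1.645; margin = 1.645 × 0.02735 = 0.04499.
The difference is 0.2419 − 0.8125 = -0.5706, so the interval is -0.5706 ± 0.04499 = (-0.61559, -0.52561).
The interval (-0.61559, -0.52561) does not contain 0, so the difference is significant.

significant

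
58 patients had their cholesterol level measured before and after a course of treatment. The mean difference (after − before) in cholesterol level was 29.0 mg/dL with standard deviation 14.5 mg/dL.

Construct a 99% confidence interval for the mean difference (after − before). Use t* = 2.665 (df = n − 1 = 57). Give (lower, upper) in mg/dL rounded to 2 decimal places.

(23.93, 34.07)

This is a matched-pairs design, so SE = s_d/√n = 14.5/√58 = 1.9039.
Margin = 2.665 × 1.9039 = 5.0739; the interval is 29.0 ± 5.0739 = (23.93, 34.07).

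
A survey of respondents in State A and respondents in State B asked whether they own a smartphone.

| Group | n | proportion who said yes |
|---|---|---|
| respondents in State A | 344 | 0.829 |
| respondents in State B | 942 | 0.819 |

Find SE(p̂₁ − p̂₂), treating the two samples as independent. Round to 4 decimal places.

The two standard errors are √(0.8290×0.1710/344) = 0.02030 and √(0.8190×0.1810/942) = 0.01254.
Because the samples are independent, SE_diff = √(0.02030² + 0.01254²) = 0.02386.

0.0239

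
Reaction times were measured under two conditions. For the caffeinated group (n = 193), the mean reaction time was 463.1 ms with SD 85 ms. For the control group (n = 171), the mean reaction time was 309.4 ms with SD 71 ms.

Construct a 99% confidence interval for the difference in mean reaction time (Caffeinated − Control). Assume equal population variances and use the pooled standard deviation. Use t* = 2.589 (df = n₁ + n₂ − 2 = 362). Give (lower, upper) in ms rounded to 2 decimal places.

(132.29, 175.11)

s_p = √[((n₁−1)s₁² + (n₂−1)s₂²)/(n₁+n₂−2)] = √[(192·85² + 170·71²)/362] = 78.7360.
SE = 78.7360·√(1/193 + 1/171) = 8.2689.
With t* = 2.589, margin = 2.589 × 8.2689 = 21.4082.
x̄₁ − x̄₂ = 463.1 − 309.4 = 153.7000; interval 153.7000 ± 21.4082 = (132.29, 175.11).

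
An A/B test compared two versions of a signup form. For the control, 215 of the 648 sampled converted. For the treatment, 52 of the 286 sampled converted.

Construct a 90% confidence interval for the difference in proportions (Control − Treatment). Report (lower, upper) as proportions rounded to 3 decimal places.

First, p̂₁ = 215/648 = 0.3318; p̂₂ = 52/286 = 0.1818.
The two standard errors are √(0.3318×0.6682/648) = 0.01850 and √(0.1818×0.8182/286) = 0.02281.
Because the samples are independent, SE_diff = √(0.01850² + 0.02281²) = 0.02937.
Using z* = 1.645 for 90%, ME = 1.645 × 0.02937 = 0.04831.
p̂₁ − p̂₂ = 0.1500; interval 0.1500 ± 0.04831 gives (0.102, 0.198).

(0.102, 0.198)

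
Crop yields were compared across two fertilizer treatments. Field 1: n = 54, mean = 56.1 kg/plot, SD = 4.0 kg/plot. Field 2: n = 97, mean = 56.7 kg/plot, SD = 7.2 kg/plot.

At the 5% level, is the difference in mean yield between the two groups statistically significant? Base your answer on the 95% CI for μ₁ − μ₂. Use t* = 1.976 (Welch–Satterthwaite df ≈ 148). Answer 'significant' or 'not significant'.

not significant

SE₁ = s₁/√n₁ = 4.0/√54 = 0.5443; SE₂ = 7.2/√97 = 0.7310.
Independent samples, unequal variances: SE_diff = √(SE₁² + SE₂²) = √(0.29626249 + 0.534361) = 0.9114.
t* = 1.976, so margin of error = 1.976 × 0.9114 = 1.8009.
Difference in means = 56.1 − 56.7 = -0.6000.
-0.6000 ± 1.8009 → (-2.4009, 1.2009).
The interval (-2.4009, 1.2009) contains 0, so the difference is not significant.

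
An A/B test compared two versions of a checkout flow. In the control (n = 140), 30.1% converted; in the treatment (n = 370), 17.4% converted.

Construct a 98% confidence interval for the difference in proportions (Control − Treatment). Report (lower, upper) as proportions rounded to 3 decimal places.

The two standard errors are √(0.3010×0.6990/140) = 0.03877 and √(0.1740×0.8260/370) = 0.01971.
Because the samples are independent, SE_diff = √(0.03877² + 0.01971²) = 0.04349.
Using z* = 2.326 for 98%, ME = 2.326 × 0.04349 = 0.10116.
p̂₁ − p̂₂ = 0.1270; interval 0.1270 ± 0.10116 gives (0.026, 0.228).

(0.026, 0.228)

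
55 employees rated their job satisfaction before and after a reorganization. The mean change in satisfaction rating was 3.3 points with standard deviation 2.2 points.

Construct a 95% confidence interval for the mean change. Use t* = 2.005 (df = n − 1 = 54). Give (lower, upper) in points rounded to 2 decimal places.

(2.71, 3.89)

Paired design: SE = s_d/√n = 2.2/√55 = 0.2966.
t* = 2.005; margin of error = 2.005 × 0.2966 = 0.5947.
3.3 ± 0.5947 → (2.71, 3.89).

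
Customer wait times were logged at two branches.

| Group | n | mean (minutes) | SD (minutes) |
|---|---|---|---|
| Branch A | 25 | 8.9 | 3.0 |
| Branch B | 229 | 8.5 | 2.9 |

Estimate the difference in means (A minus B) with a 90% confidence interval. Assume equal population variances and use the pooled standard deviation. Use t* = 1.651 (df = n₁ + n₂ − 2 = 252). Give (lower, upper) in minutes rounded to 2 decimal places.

s_p = √[((n₁−1)s₁² + (n₂−1)s₂²)/(n₁+n₂−2)] = √[(24·3.0² + 228·2.9²)/252] = 2.9097.
SE = 2.9097·√(1/25 + 1/229) = 0.6129.
With t* = 1.651, margin = 1.651 × 0.6129 = 1.0119.
x̄₁ − x̄₂ = 8.9 − 8.5 = 0.4000; interval 0.4000 ± 1.0119 = (-0.61, 1.41).

(-0.61, 1.41)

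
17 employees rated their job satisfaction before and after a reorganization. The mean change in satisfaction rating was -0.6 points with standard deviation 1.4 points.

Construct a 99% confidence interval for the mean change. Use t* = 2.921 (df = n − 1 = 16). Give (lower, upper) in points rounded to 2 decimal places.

This is a matched-pairs design, so SE = s_d/√n = 1.4/√17 = 0.3395.
Margin = 2.921 × 0.3395 = 0.9917; the interval is -0.6 ± 0.9917 = (-1.59, 0.39).

(-1.59, 0.39)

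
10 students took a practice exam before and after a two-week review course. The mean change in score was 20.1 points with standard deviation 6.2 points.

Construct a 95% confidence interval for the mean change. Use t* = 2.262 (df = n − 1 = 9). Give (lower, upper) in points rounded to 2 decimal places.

(15.67, 24.53)

This is a matched-pairs design, so SE = s_d/√n = 6.2/√10 = 1.9606.
Margin = 2.262 × 1.9606 = 4.4349; the interval is 20.1 ± 4.4349 = (15.67, 24.53).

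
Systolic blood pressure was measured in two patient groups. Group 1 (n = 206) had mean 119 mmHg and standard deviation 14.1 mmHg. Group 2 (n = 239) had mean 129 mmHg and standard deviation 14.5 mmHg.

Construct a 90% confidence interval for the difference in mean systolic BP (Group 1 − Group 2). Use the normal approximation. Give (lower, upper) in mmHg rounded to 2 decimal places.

Standard errors of each mean: 14.1/√206 = 0.9824 and 14.5/√239 = 0.9379.
SE(x̄₁ − x̄₂) = √(0.9824² + 0.9379²) = 1.3582 for independent samples with unequal variances.
With z* = 1.645, the margin is 1.645 × 1.3582 = 2.2342.
x̄₁ − x̄₂ = 119 − 129 = -10.0000; the interval is -10.0000 ± 2.2342 = (-12.23, -7.77).

(-12.23, -7.77)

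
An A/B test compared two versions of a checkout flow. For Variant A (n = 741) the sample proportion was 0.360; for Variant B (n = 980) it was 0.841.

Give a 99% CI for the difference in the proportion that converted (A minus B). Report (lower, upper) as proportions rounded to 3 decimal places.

(-0.535, -0.427)

The two standard errors are √(0.3600×0.6400/741) = 0.01763 and √(0.8410×0.1590/980) = 0.01168.
Because the samples are independent, SE_diff = √(0.01763² + 0.01168²) = 0.02115.
Using z* = 2.576 for 99%, ME = 2.576 × 0.02115 = 0.05448.
p̂₁ − p̂₂ = -0.4810; interval -0.4810 ± 0.05448 gives (-0.535, -0.427).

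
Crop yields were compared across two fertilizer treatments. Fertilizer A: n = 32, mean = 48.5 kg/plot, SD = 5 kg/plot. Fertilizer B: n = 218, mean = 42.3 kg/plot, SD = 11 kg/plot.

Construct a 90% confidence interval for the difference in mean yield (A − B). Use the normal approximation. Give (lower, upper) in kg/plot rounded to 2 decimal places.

SE₁ = s₁/√n₁ = 5/√32 = 0.8839; SE₂ = 11/√218 = 0.7450.
Independent samples, unequal variances: SE_diff = √(SE₁² + SE₂²) = √(0.78127921 + 0.555025) = 1.1560.
z* = 1.645, so margin of error = 1.645 × 1.1560 = 1.9016.
Difference in means = 48.5 − 42.3 = 6.2000.
6.2000 ± 1.9016 → (4.30, 8.10).

(4.30, 8.10)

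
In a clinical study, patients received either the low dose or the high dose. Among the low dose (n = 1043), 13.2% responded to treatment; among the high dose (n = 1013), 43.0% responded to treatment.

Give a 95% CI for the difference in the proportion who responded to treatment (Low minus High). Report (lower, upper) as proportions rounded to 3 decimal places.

Each SE is √(p̂(1−p̂)/n): √(0.1320·0.8680/1043) = 0.01048 and √(0.4300·0.5700/1013) = 0.01555.
SE(p̂₁ − p̂₂) = √(SE₁² + SE₂²) = √(0.0001098304 + 0.0002418025) = 0.01875, since the two samples are independent.
At 95% confidence z* = 1.960; margin = 1.960 × 0.01875 = 0.03675.
The difference is 0.1320 − 0.4300 = -0.2980, so the interval is -0.2980 ± 0.03675 = (-0.335, -0.261).

(-0.335, -0.261)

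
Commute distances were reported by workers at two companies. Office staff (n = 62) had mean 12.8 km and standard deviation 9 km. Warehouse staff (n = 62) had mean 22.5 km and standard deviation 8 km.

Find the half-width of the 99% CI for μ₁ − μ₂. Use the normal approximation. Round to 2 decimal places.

3.94

SE₁ = s₁/√n₁ = 9/√62 = 1.1430; SE₂ = 8/√62 = 1.0160.
Independent samples, unequal variances: SE_diff = √(SE₁² + SE₂²) = √(1.306449 + 1.032256) = 1.5293.
z* = 2.576, so margin of error = 2.576 × 1.5293 = 3.9395.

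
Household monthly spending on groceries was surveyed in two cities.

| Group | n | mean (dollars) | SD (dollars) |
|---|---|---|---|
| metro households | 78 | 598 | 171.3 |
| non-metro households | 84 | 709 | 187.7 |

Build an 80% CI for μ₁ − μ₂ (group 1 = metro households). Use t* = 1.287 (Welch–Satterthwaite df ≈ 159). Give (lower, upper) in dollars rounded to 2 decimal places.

Per-group SEs: s₁/√n₁ = 171.3/√78 = 19.3959, s₂/√n₂ = 187.7/√84 = 20.4797.
Unpooled SE of the difference: √(376.20093681 + 419.41811209) = 28.2067.
Margin of error = t* · SE = 1.287 × 28.2067 = 36.3020.
x̄₁ − x̄₂ = 598 − 709 = -111.0000.
CI: -111.0000 ± 36.3020 = (-147.30, -74.70).

(-147.30, -74.70)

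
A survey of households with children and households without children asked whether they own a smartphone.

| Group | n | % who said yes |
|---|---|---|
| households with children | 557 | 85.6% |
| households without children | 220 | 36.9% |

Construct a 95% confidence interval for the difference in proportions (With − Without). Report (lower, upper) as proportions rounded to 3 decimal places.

(0.417, 0.557)

SE₁ = √(p̂₁(1−p̂₁)/n₁) = √(0.8560·0.1440/557) = 0.01488; SE₂ = √(0.3690·0.6310/220) = 0.03253.
Independent samples: SE of the difference = √(SE₁² + SE₂²) = √(0.0002214144 + 0.0010582009) = 0.03577.
z* for 95% confidence is 1.960, so the margin of error is 1.960 × 0.03577 = 0.07011.
Point estimate p̂₁ − p̂₂ = 0.8560 − 0.3690 = 0.4870.
0.4870 ± 0.07011 → (0.417, 0.557).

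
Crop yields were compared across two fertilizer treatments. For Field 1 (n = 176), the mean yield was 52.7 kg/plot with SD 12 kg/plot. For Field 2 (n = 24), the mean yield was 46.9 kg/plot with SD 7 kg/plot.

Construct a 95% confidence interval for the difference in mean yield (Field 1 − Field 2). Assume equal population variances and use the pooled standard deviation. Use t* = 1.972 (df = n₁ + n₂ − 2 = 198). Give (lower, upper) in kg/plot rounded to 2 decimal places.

(0.85, 10.75)

Pooled variance s_p² = [175·12² + 23·7²] / (176+24−2) = 132.9646, so s_p = 11.5310.
SE_diff = s_p·√(1/n₁ + 1/n₂) = 11.5310·√(1/176 + 1/24) = 2.5091.
t* = 1.972; margin = 1.972 × 2.5091 = 4.9479.
Difference = 52.7 − 46.9 = 5.8000.
5.8000 ± 4.9479 → (0.85, 10.75).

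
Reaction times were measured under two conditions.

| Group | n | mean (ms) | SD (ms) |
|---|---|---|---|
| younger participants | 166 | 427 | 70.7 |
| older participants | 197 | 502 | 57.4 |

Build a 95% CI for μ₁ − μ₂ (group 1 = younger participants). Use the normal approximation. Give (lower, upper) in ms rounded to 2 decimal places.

SE₁ = s₁/√n₁ = 70.7/√166 = 5.4874; SE₂ = 57.4/√197 = 4.0896.
Independent samples, unequal variances: SE_diff = √(SE₁² + SE₂²) = √(30.11155876 + 16.72482816) = 6.8437.
z* = 1.960, so margin of error = 1.960 × 6.8437 = 13.4137.
Difference in means = 427 − 502 = -75.0000.
-75.0000 ± 13.4137 → (-88.41, -61.59).

(-88.41, -61.59)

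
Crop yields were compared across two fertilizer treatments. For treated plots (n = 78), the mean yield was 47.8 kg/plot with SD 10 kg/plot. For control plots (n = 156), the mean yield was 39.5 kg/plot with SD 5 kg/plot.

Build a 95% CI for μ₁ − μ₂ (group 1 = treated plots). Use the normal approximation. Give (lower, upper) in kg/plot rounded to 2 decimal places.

(5.95, 10.65)

SE₁ = s₁/√n₁ = 10/√78 = 1.1323; SE₂ = 5/√156 = 0.4003.
Independent samples, unequal variances: SE_diff = √(SE₁² + SE₂²) = √(1.28210329 + 0.16024009) = 1.2010.
z* = 1.960, so margin of error = 1.960 × 1.2010 = 2.3540.
Difference in means = 47.8 − 39.5 = 8.3000.
8.3000 ± 2.3540 → (5.95, 10.65).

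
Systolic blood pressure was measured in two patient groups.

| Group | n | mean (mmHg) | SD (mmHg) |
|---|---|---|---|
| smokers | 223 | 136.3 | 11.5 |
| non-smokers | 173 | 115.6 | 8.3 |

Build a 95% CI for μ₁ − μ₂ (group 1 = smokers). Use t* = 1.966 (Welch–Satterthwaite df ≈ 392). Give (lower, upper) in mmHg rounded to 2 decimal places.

(18.74, 22.66)

Standard errors of each mean: 11.5/√223 = 0.7701 and 8.3/√173 = 0.6310.
SE(x̄₁ − x̄₂) = √(0.7701² + 0.6310²) = 0.9956 for independent samples with unequal variances.
With t* = 1.966, the margin is 1.966 × 0.9956 = 1.9573.
x̄₁ − x̄₂ = 136.3 − 115.6 = 20.7000; the interval is 20.7000 ± 1.9573 = (18.74, 22.66).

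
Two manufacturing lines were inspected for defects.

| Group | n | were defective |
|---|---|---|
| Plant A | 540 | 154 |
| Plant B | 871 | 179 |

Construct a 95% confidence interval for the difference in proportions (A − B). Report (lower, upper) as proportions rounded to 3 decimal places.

p̂₁ = 154/540 = 0.2852 and p̂₂ = 179/871 = 0.2055.
SE₁ = √(p̂₁(1−p̂₁)/n₁) = √(0.2852·0.7148/540) = 0.01943; SE₂ = √(0.2055·0.7945/871) = 0.01369.
Independent samples: SE of the difference = √(SE₁² + SE₂²) = √(0.0003775249 + 0.0001874161) = 0.02377.
z* for 95% confidence is 1.960, so the margin of error is 1.960 × 0.02377 = 0.04659.
Point estimate p̂₁ − p̂₂ = 0.2852 − 0.2055 = 0.0797.
0.0797 ± 0.04659 → (0.033, 0.126).

(0.033, 0.126)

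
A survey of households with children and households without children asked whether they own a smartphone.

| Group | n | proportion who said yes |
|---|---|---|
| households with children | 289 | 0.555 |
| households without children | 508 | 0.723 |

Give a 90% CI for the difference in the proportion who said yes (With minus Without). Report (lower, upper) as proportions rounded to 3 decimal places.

(-0.226, -0.110)

Each SE is √(p̂(1−p̂)/n): √(0.5550·0.4450/289) = 0.02923 and √(0.7230·0.2770/508) = 0.01986.
SE(p̂₁ − p̂₂) = √(SE₁² + SE₂²) = √(0.0008543929 + 0.0003944196) = 0.03534, since the two samples are independent.
At 90% confidence z* = 1.645; margin = 1.645 × 0.03534 = 0.05813.
The difference is 0.5550 − 0.7230 = -0.1680, so the interval is -0.1680 ± 0.05813 = (-0.226, -0.110).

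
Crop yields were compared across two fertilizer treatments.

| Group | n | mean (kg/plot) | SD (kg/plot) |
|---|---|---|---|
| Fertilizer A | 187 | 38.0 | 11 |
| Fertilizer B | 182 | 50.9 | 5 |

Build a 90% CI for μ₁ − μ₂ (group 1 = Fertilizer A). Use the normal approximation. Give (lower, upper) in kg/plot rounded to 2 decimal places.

SE₁ = s₁/√n₁ = 11/√187 = 0.8044; SE₂ = 5/√182 = 0.3706.
Independent samples, unequal variances: SE_diff = √(SE₁² + SE₂²) = √(0.64705936 + 0.13734436) = 0.8857.
z* = 1.645, so margin of error = 1.645 × 0.8857 = 1.4570.
Difference in means = 38.0 − 50.9 = -12.9000.
-12.9000 ± 1.4570 → (-14.36, -11.44).

(-14.36, -11.44)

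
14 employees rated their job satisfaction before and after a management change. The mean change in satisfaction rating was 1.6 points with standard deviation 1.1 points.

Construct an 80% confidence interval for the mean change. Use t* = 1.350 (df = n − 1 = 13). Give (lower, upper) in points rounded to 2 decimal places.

Paired design: SE = s_d/√n = 1.1/√14 = 0.2940.
t* = 1.350; margin of error = 1.350 × 0.2940 = 0.3969.
1.6 ± 0.3969 → (1.20, 2.00).

(1.20, 2.00)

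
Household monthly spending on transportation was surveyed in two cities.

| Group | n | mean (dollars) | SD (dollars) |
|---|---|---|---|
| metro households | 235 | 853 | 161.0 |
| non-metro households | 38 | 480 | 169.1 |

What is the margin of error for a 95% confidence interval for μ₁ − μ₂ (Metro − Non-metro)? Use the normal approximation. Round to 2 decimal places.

SE₁ = s₁/√n₁ = 161.0/√235 = 10.5025; SE₂ = 169.1/√38 = 27.4316.
Independent samples, unequal variances: SE_diff = √(SE₁² + SE₂²) = √(110.30250625 + 752.49267856) = 29.3734.
z* = 1.960, so margin of error = 1.960 × 29.3734 = 57.5719.

57.57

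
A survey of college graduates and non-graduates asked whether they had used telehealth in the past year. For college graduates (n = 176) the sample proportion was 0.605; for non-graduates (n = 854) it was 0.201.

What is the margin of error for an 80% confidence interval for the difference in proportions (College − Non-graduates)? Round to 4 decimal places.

SE₁ = √(p̂₁(1−p̂₁)/n₁) = √(0.6050·0.3950/176) = 0.03685; SE₂ = √(0.2010·0.7990/854) = 0.01371.
Independent samples: SE of the difference = √(SE₁² + SE₂²) = √(0.0013579225 + 0.0001879641) = 0.03932.
z* for 80% confidence is 1.282, so the margin of error is 1.282 × 0.03932 = 0.05041.

0.0504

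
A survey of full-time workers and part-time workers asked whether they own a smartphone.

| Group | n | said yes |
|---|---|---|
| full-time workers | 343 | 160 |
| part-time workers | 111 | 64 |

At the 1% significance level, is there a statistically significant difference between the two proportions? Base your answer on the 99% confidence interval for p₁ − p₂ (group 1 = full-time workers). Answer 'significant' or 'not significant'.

First, p̂₁ = 160/343 = 0.4665; p̂₂ = 64/111 = 0.5766.
The two standard errors are √(0.4665×0.5335/343) = 0.02694 and √(0.5766×0.4234/111) = 0.04690.
Because the samples are independent, SE_diff = √(0.02694² + 0.04690²) = 0.05409.
Using z* = 2.576 for 99%, ME = 2.576 × 0.05409 = 0.13934.
p̂₁ − p̂₂ = -0.1101; interval -0.1101 ± 0.13934 gives (-0.24944, 0.02924).
The interval (-0.24944, 0.02924) contains 0, so the difference is not significant.

not significant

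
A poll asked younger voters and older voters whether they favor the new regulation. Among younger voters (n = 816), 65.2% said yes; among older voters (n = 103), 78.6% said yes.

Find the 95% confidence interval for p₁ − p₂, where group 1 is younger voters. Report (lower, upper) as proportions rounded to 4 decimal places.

(-0.2197, -0.0483)

The two standard errors are √(0.6520×0.3480/816) = 0.01668 and √(0.7860×0.2140/103) = 0.04041.
Because the samples are independent, SE_diff = √(0.01668² + 0.04041²) = 0.04372.
Using z* = 1.960 for 95%, ME = 1.960 × 0.04372 = 0.08569.
p̂₁ − p̂₂ = -0.1340; interval -0.1340 ± 0.08569 gives (-0.2197, -0.0483).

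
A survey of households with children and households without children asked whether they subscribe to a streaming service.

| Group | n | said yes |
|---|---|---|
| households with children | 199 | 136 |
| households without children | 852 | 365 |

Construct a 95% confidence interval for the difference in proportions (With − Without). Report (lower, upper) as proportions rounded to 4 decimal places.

(0.1823, 0.3277)

First, p̂₁ = 136/199 = 0.6834; p̂₂ = 365/852 = 0.4284.
The two standard errors are √(0.6834×0.3166/199) = 0.03297 and √(0.4284×0.5716/852) = 0.01695.
Because the samples are independent, SE_diff = √(0.03297² + 0.01695²) = 0.03707.
Using z* = 1.960 for 95%, ME = 1.960 × 0.03707 = 0.07266.
p̂₁ − p̂₂ = 0.2550; interval 0.2550 ± 0.07266 gives (0.1823, 0.3277).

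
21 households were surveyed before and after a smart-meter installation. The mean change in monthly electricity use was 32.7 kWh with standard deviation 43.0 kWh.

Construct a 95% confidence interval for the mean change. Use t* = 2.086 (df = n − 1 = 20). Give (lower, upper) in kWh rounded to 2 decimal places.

(13.13, 52.27)

This is a matched-pairs design, so SE = s_d/√n = 43.0/√21 = 9.3834.
Margin = 2.086 × 9.3834 = 19.5738; the interval is 32.7 ± 19.5738 = (13.13, 52.27).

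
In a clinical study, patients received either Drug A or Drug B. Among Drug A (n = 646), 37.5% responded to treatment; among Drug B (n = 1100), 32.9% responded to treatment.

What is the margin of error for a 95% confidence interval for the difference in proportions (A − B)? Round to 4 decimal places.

SE₁ = √(p̂₁(1−p̂₁)/n₁) = √(0.3750·0.6250/646) = 0.01905; SE₂ = √(0.3290·0.6710/1100) = 0.01417.
Independent samples: SE of the difference = √(SE₁² + SE₂²) = √(0.0003629025 + 0.0002007889) = 0.02374.
z* for 95% confidence is 1.960, so the margin of error is 1.960 × 0.02374 = 0.04653.

0.0465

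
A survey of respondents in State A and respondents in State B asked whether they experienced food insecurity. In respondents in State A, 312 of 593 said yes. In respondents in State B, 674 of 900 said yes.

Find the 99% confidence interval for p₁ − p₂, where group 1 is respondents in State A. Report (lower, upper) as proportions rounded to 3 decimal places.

First, p̂₁ = 312/593 = 0.5261; p̂₂ = 674/900 = 0.7489.
The two standard errors are √(0.5261×0.4739/593) = 0.02050 and √(0.7489×0.2511/900) = 0.01445.
Because the samples are independent, SE_diff = √(0.02050² + 0.01445²) = 0.02508.
Using z* = 2.576 for 99%, ME = 2.576 × 0.02508 = 0.06461.
p̂₁ − p̂₂ = -0.2228; interval -0.2228 ± 0.06461 gives (-0.287, -0.158).

(-0.287, -0.158)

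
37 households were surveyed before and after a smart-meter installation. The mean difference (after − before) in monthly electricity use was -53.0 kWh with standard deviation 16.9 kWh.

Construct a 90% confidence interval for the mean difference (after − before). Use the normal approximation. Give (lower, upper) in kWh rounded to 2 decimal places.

(-57.57, -48.43)

Paired design: SE = s_d/√n = 16.9/√37 = 2.7783.
z* = 1.645; margin of error = 1.645 × 2.7783 = 4.5703.
-53.0 ± 4.5703 → (-57.57, -48.43).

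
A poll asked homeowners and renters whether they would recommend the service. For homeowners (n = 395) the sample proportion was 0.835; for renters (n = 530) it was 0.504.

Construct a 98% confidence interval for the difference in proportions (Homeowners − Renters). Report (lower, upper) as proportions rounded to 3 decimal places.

(0.264, 0.398)

The two standard errors are √(0.8350×0.1650/395) = 0.01868 and √(0.5040×0.4960/530) = 0.02172.
Because the samples are independent, SE_diff = √(0.01868² + 0.02172²) = 0.02865.
Using z* = 2.326 for 98%, ME = 2.326 × 0.02865 = 0.06664.
p̂₁ − p̂₂ = 0.3310; interval 0.3310 ± 0.06664 gives (0.264, 0.398).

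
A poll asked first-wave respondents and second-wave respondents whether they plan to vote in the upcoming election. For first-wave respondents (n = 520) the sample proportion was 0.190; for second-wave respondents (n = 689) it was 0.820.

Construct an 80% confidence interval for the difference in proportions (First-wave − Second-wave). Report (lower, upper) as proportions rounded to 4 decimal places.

SE₁ = √(p̂₁(1−p̂₁)/n₁) = √(0.1900·0.8100/520) = 0.01720; SE₂ = √(0.8200·0.1800/689) = 0.01464.
Independent samples: SE of the difference = √(SE₁² + SE₂²) = √(0.00029584 + 0.0002143296) = 0.02259.
z* for 80% confidence is 1.282, so the margin of error is 1.282 × 0.02259 = 0.02896.
Point estimate p̂₁ − p̂₂ = 0.1900 − 0.8200 = -0.6300.
-0.6300 ± 0.02896 → (-0.6590, -0.6010).

(-0.6590, -0.6010)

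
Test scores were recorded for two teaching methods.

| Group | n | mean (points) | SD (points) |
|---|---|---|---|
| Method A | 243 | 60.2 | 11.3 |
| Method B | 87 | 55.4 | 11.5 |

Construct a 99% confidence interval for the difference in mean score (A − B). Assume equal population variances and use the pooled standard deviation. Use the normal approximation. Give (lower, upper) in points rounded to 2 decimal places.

(1.15, 8.45)

s_p = √[((n₁−1)s₁² + (n₂−1)s₂²)/(n₁+n₂−2)] = √[(242·11.3² + 86·11.5²)/328] = 11.3528.
SE = 11.3528·√(1/243 + 1/87) = 1.4184.
With z* = 2.576, margin = 2.576 × 1.4184 = 3.6538.
x̄₁ − x̄₂ = 60.2 − 55.4 = 4.8000; interval 4.8000 ± 3.6538 = (1.15, 8.45).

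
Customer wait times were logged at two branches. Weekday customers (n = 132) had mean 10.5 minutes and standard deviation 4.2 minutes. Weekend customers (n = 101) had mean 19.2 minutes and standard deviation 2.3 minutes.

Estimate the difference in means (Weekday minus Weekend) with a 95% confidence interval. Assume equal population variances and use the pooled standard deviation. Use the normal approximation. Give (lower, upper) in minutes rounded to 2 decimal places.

(-9.61, -7.79)

Pooled variance s_p² = [131·4.2² + 100·2.3²] / (132+101−2) = 12.2937, so s_p = 3.5062.
SE_diff = s_p·√(1/n₁ + 1/n₂) = 3.5062·√(1/132 + 1/101) = 0.4635.
z* = 1.960; margin = 1.960 × 0.4635 = 0.9085.
Difference = 10.5 − 19.2 = -8.7000.
-8.7000 ± 0.9085 → (-9.61, -7.79).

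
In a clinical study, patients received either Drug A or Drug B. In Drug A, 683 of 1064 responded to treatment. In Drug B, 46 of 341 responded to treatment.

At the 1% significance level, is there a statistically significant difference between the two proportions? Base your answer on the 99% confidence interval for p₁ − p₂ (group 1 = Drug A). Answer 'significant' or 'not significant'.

significant

p̂₁ = 683/1064 = 0.6419 and p̂₂ = 46/341 = 0.1349.
SE₁ = √(p̂₁(1−p̂₁)/n₁) = √(0.6419·0.3581/1064) = 0.01470; SE₂ = √(0.1349·0.8651/341) = 0.01850.
Independent samples: SE of the difference = √(SE₁² + SE₂²) = √(0.00021609 + 0.00034225) = 0.02363.
z* for 99% confidence is 2.576, so the margin of error is 2.576 × 0.02363 = 0.06087.
Point estimate p̂₁ − p̂₂ = 0.6419 − 0.1349 = 0.5070.
0.5070 ± 0.06087 → (0.44613, 0.56787).
The interval (0.44613, 0.56787) does not contain 0, so the difference is significant.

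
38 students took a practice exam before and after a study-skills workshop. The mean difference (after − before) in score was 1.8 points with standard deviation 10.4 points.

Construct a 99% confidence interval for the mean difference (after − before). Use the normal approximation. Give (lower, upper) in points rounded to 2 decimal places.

(-2.55, 6.15)

This is a matched-pairs design, so SE = s_d/√n = 10.4/√38 = 1.6871.
Margin = 2.576 × 1.6871 = 4.3460; the interval is 1.8 ± 4.3460 = (-2.55, 6.15).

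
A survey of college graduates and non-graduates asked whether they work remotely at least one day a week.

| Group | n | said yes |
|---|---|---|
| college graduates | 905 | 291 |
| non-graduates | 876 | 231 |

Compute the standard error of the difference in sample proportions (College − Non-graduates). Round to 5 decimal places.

0.02151

Sample proportions: 291/905 = 0.3215, 231/876 = 0.2637.
Each SE is √(p̂(1−p̂)/n): √(0.3215·0.6785/905) = 0.01553 and √(0.2637·0.7363/876) = 0.01489.
SE(p̂₁ − p̂₂) = √(SE₁² + SE₂²) = √(0.0002411809 + 0.0002217121) = 0.02151, since the two samples are independent.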